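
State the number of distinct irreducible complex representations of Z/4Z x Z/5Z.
20

Argument: The number of irreducible complex representations of a finite group equals its number of conjugacy classes. Z/4Z x Z/5Z is abelian of order 20, so every element is its own conjugacy class: 20 classes, so Z/4Z x Z/5Z (order 20) has exactly 20 irreducible complex representations.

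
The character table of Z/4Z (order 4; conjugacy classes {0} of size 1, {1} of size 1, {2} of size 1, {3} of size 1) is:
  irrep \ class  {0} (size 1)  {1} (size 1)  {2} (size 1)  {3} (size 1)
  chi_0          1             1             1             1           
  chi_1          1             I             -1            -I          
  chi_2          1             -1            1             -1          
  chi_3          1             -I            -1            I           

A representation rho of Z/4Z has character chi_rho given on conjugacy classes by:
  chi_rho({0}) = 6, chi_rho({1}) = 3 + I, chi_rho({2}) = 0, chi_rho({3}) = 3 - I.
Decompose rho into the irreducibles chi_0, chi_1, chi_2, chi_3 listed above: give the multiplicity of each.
Multiplicities: chi_0: 3, chi_1: 2, chi_2: 0, chi_3: 1.

Working: Use <chi_rho, chi> = (1/|G|) sum_C |C| * chi_rho(C) * conj(chi(C)) with |G| = 4 for each irreducible chi in the table:
  <chi_rho, chi_0> = (1/4)[1*(6)*conj(1) + 1*(3 + I)*conj(1) + 1*(0)*conj(1) + 1*(3 - I)*conj(1)]
      = (1/4)[(6) + (3 + I) + (0) + (3 - I)] = 12/4 = 3
  <chi_rho, chi_1> = (1/4)[1*(6)*conj(1) + 1*(3 + I)*conj(I) + 1*(0)*conj(-1) + 1*(3 - I)*conj(-I)]
      = (1/4)[(6) + (1 - 3*I) + (0) + (1 + 3*I)] = 8/4 = 2
  <chi_rho, chi_2> = (1/4)[1*(6)*conj(1) + 1*(3 + I)*conj(-1) + 1*(0)*conj(1) + 1*(3 - I)*conj(-1)]
      = (1/4)[(6) + (-3 - I) + (0) + (-3 + I)] = 0/4 = 0
  <chi_rho, chi_3> = (1/4)[1*(6)*conj(1) + 1*(3 + I)*conj(-I) + 1*(0)*conj(-1) + 1*(3 - I)*conj(I)]
      = (1/4)[(6) + (-1 + 3*I) + (0) + (-1 - 3*I)] = 4/4 = 1
(Exp terms are combined using exp(i*s)*conj(exp(i*t)) = exp(i*(s-t)), and sums of them are collapsed using the identity that for every m > 1 the m distinct m-th roots of unity sum to 0, e.g. 1 + exp(2*I*pi/3) + exp(-2*I*pi/3) = 0.)
Dimension check: dim(rho) = sum (mult * dim) = 3*1 + 2*1 + 0*1 + 1*1 = 6 = chi_rho(e) = 6.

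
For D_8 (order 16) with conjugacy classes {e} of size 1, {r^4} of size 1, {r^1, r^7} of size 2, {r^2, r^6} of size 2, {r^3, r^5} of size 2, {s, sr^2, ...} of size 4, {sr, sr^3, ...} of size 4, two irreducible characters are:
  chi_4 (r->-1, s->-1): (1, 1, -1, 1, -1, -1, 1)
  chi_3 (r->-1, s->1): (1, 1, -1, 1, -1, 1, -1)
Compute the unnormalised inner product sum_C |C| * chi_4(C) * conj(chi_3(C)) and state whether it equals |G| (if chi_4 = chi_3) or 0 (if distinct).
Sum = 0; so <chi_4, chi_3> = 0 (distinct irreducibles are orthogonal).

Justification: Compute term by term over conjugacy classes (|C| * chi_4(C) * conj(chi_3(C))):
  1*(1)*conj(1) + 1*(1)*conj(1) + 2*(-1)*conj(-1) + 2*(1)*conj(1) + 2*(-1)*conj(-1) + 4*(-1)*conj(1) + 4*(1)*conj(-1)
  = (1) + (1) + (2) + (2) + (2) + (-4) + (-4)
  = 0.
Dividing by |G| = 16 gives 0/16 = 0, matching the row-orthogonality relation <chi_4, chi_3> = [chi_4 = chi_3].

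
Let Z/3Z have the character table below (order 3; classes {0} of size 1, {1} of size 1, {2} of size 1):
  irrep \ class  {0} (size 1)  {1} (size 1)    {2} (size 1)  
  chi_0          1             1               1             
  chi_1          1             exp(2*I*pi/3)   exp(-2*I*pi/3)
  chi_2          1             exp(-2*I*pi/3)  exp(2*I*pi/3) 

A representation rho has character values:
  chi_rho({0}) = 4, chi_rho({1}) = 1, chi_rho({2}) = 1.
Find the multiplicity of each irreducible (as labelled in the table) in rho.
Multiplicities: chi_0: 2, chi_1: 1, chi_2: 1.

Solution. Use <chi_rho, chi> = (1/|G|) sum_C |C| * chi_rho(C) * conj(chi(C)) with |G| = 3 for each irreducible chi in the table:
  <chi_rho, chi_0> = (1/3)[1*(4)*conj(1) + 1*(1)*conj(1) + 1*(1)*conj(1)]
      = (1/3)[(4) + (1) + (1)] = 6/3 = 2
  <chi_rho, chi_1> = (1/3)[1*(4)*conj(1) + 1*(1)*conj(exp(2*I*pi/3)) + 1*(1)*conj(exp(-2*I*pi/3))]
      = (1/3)[(4) + (1 + 2*exp(-2*I*pi/3) + exp(2*I*pi/3)) + (1 + exp(-2*I*pi/3) + 2*exp(2*I*pi/3))] = 3/3 = 1
  <chi_rho, chi_2> = (1/3)[1*(4)*conj(1) + 1*(1)*conj(exp(-2*I*pi/3)) + 1*(1)*conj(exp(2*I*pi/3))]
      = (1/3)[(4) + (1 + exp(-2*I*pi/3) + 2*exp(2*I*pi/3)) + (1 + 2*exp(-2*I*pi/3) + exp(2*I*pi/3))] = 3/3 = 1
(Exp terms are combined using exp(i*s)*conj(exp(i*t)) = exp(i*(s-t)), and sums of them are collapsed using the identity that for every m > 1 the m distinct m-th roots of unity sum to 0, e.g. 1 + exp(2*I*pi/3) + exp(-2*I*pi/3) = 0.)
Dimension check: dim(rho) = sum (mult * dim) = 2*1 + 1*1 + 1*1 = 4 = chi_rho(e) = 4.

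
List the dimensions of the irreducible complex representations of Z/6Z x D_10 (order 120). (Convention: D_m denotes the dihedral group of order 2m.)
Dimensions: 1, 1, 1, 1, 1, 1, 1, 1, 1, 1, 1, 1, 1, 1, 1, 1, 1, 1, 1, 1, 1, 1, 1, 1, 2, 2, 2, 2, 2, 2, 2, 2, 2, 2, 2, 2, 2, 2, 2, 2, 2, 2, 2, 2, 2, 2, 2, 2

Justification: There are 48 irreducibles (= number of conjugacy classes). Their dimensions d_i satisfy sum d_i^2 = |G| = 120: 1 + 1 + 1 + 1 + 1 + 1 + 1 + 1 + 1 + 1 + 1 + 1 + 1 + 1 + 1 + 1 + 1 + 1 + 1 + 1 + 1 + 1 + 1 + 1 + 4 + 4 + 4 + 4 + 4 + 4 + 4 + 4 + 4 + 4 + 4 + 4 + 4 + 4 + 4 + 4 + 4 + 4 + 4 + 4 + 4 + 4 + 4 + 4 = 120. (For the product with Z/6Z: each of the 6 1-dim characters of Z/6Z tensors with each irrep of D_10, giving 6 copies of each D_10-dimension.)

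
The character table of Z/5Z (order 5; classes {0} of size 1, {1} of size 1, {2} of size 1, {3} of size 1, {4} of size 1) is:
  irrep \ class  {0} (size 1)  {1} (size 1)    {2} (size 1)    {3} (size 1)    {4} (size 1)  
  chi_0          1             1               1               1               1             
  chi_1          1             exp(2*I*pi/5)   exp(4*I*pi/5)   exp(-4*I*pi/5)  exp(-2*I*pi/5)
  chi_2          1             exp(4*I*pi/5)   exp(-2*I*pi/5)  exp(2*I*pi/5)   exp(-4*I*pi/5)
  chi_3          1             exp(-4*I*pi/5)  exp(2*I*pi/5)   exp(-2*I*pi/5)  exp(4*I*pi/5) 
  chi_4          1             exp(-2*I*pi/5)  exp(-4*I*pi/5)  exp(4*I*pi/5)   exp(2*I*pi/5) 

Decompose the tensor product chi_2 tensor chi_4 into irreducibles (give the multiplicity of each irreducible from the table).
chi_2 tensor chi_4 = chi_1 (all other irreducibles have multiplicity 0).

Derivation: The character of a tensor product is the pointwise product (chi_2 * chi_4)(C) = chi_2(C) * chi_4(C):
  {0}: (1)*(1), {1}: (exp(4*I*pi/5))*(exp(-2*I*pi/5)), {2}: (exp(-2*I*pi/5))*(exp(-4*I*pi/5)), {3}: (exp(2*I*pi/5))*(exp(4*I*pi/5)), {4}: (exp(-4*I*pi/5))*(exp(2*I*pi/5))
so (chi_2 * chi_4) takes values
  {0} -> 1, {1} -> exp(2*I*pi/5), {2} -> exp(4*I*pi/5), {3} -> exp(-4*I*pi/5), {4} -> exp(-2*I*pi/5).
Now take the inner product of this character with each irreducible chi from the table, <chi_2*chi_4, chi> = (1/5) sum_C |C| (chi_2*chi_4)(C) conj(chi(C)):
  <chi_2*chi_4, chi_0> = (1/5)[1*(1)*conj(1) + 1*(exp(2*I*pi/5))*conj(1) + 1*(exp(4*I*pi/5))*conj(1) + 1*(exp(-4*I*pi/5))*conj(1) + 1*(exp(-2*I*pi/5))*conj(1)]
      = (1/5)[(1) + (exp(2*I*pi/5)) + (exp(4*I*pi/5)) + (exp(-4*I*pi/5)) + (exp(-2*I*pi/5))] = 0/5 = 0
  <chi_2*chi_4, chi_1> = (1/5)[1*(1)*conj(1) + 1*(exp(2*I*pi/5))*conj(exp(2*I*pi/5)) + 1*(exp(4*I*pi/5))*conj(exp(4*I*pi/5)) + 1*(exp(-4*I*pi/5))*conj(exp(-4*I*pi/5)) + 1*(exp(-2*I*pi/5))*conj(exp(-2*I*pi/5))]
      = (1/5)[(1) + (1) + (1) + (1) + (1)] = 5/5 = 1
  <chi_2*chi_4, chi_2> = (1/5)[1*(1)*conj(1) + 1*(exp(2*I*pi/5))*conj(exp(4*I*pi/5)) + 1*(exp(4*I*pi/5))*conj(exp(-2*I*pi/5)) + 1*(exp(-4*I*pi/5))*conj(exp(2*I*pi/5)) + 1*(exp(-2*I*pi/5))*conj(exp(-4*I*pi/5))]
      = (1/5)[(1) + (exp(-2*I*pi/5)) + (exp(-4*I*pi/5)) + (exp(4*I*pi/5)) + (exp(2*I*pi/5))] = 0/5 = 0
  <chi_2*chi_4, chi_3> = (1/5)[1*(1)*conj(1) + 1*(exp(2*I*pi/5))*conj(exp(-4*I*pi/5)) + 1*(exp(4*I*pi/5))*conj(exp(2*I*pi/5)) + 1*(exp(-4*I*pi/5))*conj(exp(-2*I*pi/5)) + 1*(exp(-2*I*pi/5))*conj(exp(4*I*pi/5))]
      = (1/5)[(1) + (exp(-4*I*pi/5)) + (exp(2*I*pi/5)) + (exp(-2*I*pi/5)) + (exp(4*I*pi/5))] = 0/5 = 0
  <chi_2*chi_4, chi_4> = (1/5)[1*(1)*conj(1) + 1*(exp(2*I*pi/5))*conj(exp(-2*I*pi/5)) + 1*(exp(4*I*pi/5))*conj(exp(-4*I*pi/5)) + 1*(exp(-4*I*pi/5))*conj(exp(4*I*pi/5)) + 1*(exp(-2*I*pi/5))*conj(exp(2*I*pi/5))]
      = (1/5)[(1) + (exp(4*I*pi/5)) + (exp(-2*I*pi/5)) + (exp(2*I*pi/5)) + (exp(-4*I*pi/5))] = 0/5 = 0
(Exp terms are combined using exp(i*s)*conj(exp(i*t)) = exp(i*(s-t)), and sums of them are collapsed using the identity that for every m > 1 the m distinct m-th roots of unity sum to 0, e.g. 1 + exp(2*I*pi/3) + exp(-2*I*pi/3) = 0.)
Hence the multiplicities are chi_1: 1. Dimension check: dim(chi_2)*dim(chi_4) = 1*1 = 1 and sum (mult * dim) = 1*1 = 1.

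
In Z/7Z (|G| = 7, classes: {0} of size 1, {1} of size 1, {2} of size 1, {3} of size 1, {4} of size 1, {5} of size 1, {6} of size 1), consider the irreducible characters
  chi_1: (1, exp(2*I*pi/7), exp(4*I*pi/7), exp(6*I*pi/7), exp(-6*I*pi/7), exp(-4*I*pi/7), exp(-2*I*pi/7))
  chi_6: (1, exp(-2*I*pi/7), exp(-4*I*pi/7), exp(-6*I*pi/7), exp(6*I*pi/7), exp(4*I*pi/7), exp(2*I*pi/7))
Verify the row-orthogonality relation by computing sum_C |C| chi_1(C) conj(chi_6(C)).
Sum = 0; so <chi_1, chi_6> = 0 (distinct irreducibles are orthogonal).

Argument: Compute term by term over conjugacy classes (|C| * chi_1(C) * conj(chi_6(C))):
  1*(1)*conj(1) + 1*(exp(2*I*pi/7))*conj(exp(-2*I*pi/7)) + 1*(exp(4*I*pi/7))*conj(exp(-4*I*pi/7)) + 1*(exp(6*I*pi/7))*conj(exp(-6*I*pi/7)) + 1*(exp(-6*I*pi/7))*conj(exp(6*I*pi/7)) + 1*(exp(-4*I*pi/7))*conj(exp(4*I*pi/7)) + 1*(exp(-2*I*pi/7))*conj(exp(2*I*pi/7))
  = (1) + (exp(4*I*pi/7)) + (exp(-6*I*pi/7)) + (exp(-2*I*pi/7)) + (exp(2*I*pi/7)) + (exp(6*I*pi/7)) + (exp(-4*I*pi/7))
  = 0.
(Exp terms are combined using exp(i*s)*conj(exp(i*t)) = exp(i*(s-t)), and sums of them are collapsed using the identity that for every m > 1 the m distinct m-th roots of unity sum to 0, e.g. 1 + exp(2*I*pi/3) + exp(-2*I*pi/3) = 0.)
Dividing by |G| = 7 gives 0/7 = 0, matching the row-orthogonality relation <chi_1, chi_6> = [chi_1 = chi_6].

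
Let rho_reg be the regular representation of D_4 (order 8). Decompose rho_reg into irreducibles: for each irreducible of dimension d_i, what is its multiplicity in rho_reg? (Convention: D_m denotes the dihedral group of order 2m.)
Each irreducible V_i of dimension d_i appears with multiplicity d_i, i.e. rho_reg = (direct sum over all irreducibles V_i) d_i V_i. The irreducible dimensions for D_4 are 1, 1, 1, 1, 2: 4 irreducibles of dimension 1, each with multiplicity 1; 1 irreducible of dimension 2, with multiplicity 2. Total dimension 4*1*1 + 1*2*2 = 8 = |G|.

General theorem: in the regular representation of a finite group G, each irreducible appears with multiplicity equal to its dimension. Check: dim(rho_reg) = sum d_i^2 = 1 + 1 + 1 + 1 + 4 = 8 = |G|.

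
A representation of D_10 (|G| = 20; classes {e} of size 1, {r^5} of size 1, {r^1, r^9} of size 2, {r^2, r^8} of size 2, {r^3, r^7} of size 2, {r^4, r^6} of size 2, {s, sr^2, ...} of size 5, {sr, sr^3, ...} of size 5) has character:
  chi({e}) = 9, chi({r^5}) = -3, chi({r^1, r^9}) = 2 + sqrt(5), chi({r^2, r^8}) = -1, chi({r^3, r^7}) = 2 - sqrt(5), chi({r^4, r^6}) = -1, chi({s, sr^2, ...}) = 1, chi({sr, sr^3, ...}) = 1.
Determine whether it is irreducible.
Not irreducible (reducible): <chi, chi> = 7 > 1.

Details: <chi, chi> = (1/|G|) sum_C |C| * |chi(C)|^2 = (1/20)[1*|9|^2 + 1*|-3|^2 + 2*|2 + sqrt(5)|^2 + 2*|-1|^2 + 2*|2 - sqrt(5)|^2 + 2*|-1|^2 + 5*|1|^2 + 5*|1|^2]
  = (1/20)[(81) + (9) + (8*sqrt(5) + 18) + (2) + (18 - 8*sqrt(5)) + (2) + (5) + (5)] = 140/20 = 7.
A character is irreducible iff <chi, chi> = 1, so this representation is reducible.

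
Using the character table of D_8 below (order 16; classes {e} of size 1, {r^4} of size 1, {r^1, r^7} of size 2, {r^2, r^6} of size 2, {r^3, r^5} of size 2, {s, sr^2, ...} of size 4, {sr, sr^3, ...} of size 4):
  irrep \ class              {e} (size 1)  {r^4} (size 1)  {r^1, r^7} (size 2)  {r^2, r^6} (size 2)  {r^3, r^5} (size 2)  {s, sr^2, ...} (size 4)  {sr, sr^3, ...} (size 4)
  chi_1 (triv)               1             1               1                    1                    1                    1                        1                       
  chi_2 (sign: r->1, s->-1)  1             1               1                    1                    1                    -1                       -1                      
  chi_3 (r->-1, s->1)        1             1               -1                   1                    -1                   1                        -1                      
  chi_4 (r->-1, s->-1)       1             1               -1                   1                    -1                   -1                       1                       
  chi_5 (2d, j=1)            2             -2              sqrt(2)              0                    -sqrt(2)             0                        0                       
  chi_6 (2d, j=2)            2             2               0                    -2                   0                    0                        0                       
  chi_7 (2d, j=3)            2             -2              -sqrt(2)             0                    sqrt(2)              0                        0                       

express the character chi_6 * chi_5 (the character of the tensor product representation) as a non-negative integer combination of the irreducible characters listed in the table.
chi_6 tensor chi_5 = chi_5 + chi_7 (all other irreducibles have multiplicity 0).

Details: The character of a tensor product is the pointwise product (chi_6 * chi_5)(C) = chi_6(C) * chi_5(C):
  {e}: (2)*(2), {r^4}: (2)*(-2), {r^1, r^7}: (0)*(sqrt(2)), {r^2, r^6}: (-2)*(0), {r^3, r^5}: (0)*(-sqrt(2)), {s, sr^2, ...}: (0)*(0), {sr, sr^3, ...}: (0)*(0)
so (chi_6 * chi_5) takes values
  {e} -> 4, {r^4} -> -4, {r^1, r^7} -> 0, {r^2, r^6} -> 0, {r^3, r^5} -> 0, {s, sr^2, ...} -> 0, {sr, sr^3, ...} -> 0.
Now take the inner product of this character with each irreducible chi from the table, <chi_6*chi_5, chi> = (1/16) sum_C |C| (chi_6*chi_5)(C) conj(chi(C)):
  <chi_6*chi_5, chi_1> = (1/16)[1*(4)*conj(1) + 1*(-4)*conj(1) + 2*(0)*conj(1) + 2*(0)*conj(1) + 2*(0)*conj(1) + 4*(0)*conj(1) + 4*(0)*conj(1)]
      = (1/16)[(4) + (-4) + (0) + (0) + (0) + (0) + (0)] = 0/16 = 0
  <chi_6*chi_5, chi_2> = (1/16)[1*(4)*conj(1) + 1*(-4)*conj(1) + 2*(0)*conj(1) + 2*(0)*conj(1) + 2*(0)*conj(1) + 4*(0)*conj(-1) + 4*(0)*conj(-1)]
      = (1/16)[(4) + (-4) + (0) + (0) + (0) + (0) + (0)] = 0/16 = 0
  <chi_6*chi_5, chi_3> = (1/16)[1*(4)*conj(1) + 1*(-4)*conj(1) + 2*(0)*conj(-1) + 2*(0)*conj(1) + 2*(0)*conj(-1) + 4*(0)*conj(1) + 4*(0)*conj(-1)]
      = (1/16)[(4) + (-4) + (0) + (0) + (0) + (0) + (0)] = 0/16 = 0
  <chi_6*chi_5, chi_4> = (1/16)[1*(4)*conj(1) + 1*(-4)*conj(1) + 2*(0)*conj(-1) + 2*(0)*conj(1) + 2*(0)*conj(-1) + 4*(0)*conj(-1) + 4*(0)*conj(1)]
      = (1/16)[(4) + (-4) + (0) + (0) + (0) + (0) + (0)] = 0/16 = 0
  <chi_6*chi_5, chi_5> = (1/16)[1*(4)*conj(2) + 1*(-4)*conj(-2) + 2*(0)*conj(sqrt(2)) + 2*(0)*conj(0) + 2*(0)*conj(-sqrt(2)) + 4*(0)*conj(0) + 4*(0)*conj(0)]
      = (1/16)[(8) + (8) + (0) + (0) + (0) + (0) + (0)] = 16/16 = 1
  <chi_6*chi_5, chi_6> = (1/16)[1*(4)*conj(2) + 1*(-4)*conj(2) + 2*(0)*conj(0) + 2*(0)*conj(-2) + 2*(0)*conj(0) + 4*(0)*conj(0) + 4*(0)*conj(0)]
      = (1/16)[(8) + (-8) + (0) + (0) + (0) + (0) + (0)] = 0/16 = 0
  <chi_6*chi_5, chi_7> = (1/16)[1*(4)*conj(2) + 1*(-4)*conj(-2) + 2*(0)*conj(-sqrt(2)) + 2*(0)*conj(0) + 2*(0)*conj(sqrt(2)) + 4*(0)*conj(0) + 4*(0)*conj(0)]
      = (1/16)[(8) + (8) + (0) + (0) + (0) + (0) + (0)] = 16/16 = 1
Hence the multiplicities are chi_5: 1, chi_7: 1. Dimension check: dim(chi_6)*dim(chi_5) = 2*2 = 4 and sum (mult * dim) = 1*2 + 1*2 = 4.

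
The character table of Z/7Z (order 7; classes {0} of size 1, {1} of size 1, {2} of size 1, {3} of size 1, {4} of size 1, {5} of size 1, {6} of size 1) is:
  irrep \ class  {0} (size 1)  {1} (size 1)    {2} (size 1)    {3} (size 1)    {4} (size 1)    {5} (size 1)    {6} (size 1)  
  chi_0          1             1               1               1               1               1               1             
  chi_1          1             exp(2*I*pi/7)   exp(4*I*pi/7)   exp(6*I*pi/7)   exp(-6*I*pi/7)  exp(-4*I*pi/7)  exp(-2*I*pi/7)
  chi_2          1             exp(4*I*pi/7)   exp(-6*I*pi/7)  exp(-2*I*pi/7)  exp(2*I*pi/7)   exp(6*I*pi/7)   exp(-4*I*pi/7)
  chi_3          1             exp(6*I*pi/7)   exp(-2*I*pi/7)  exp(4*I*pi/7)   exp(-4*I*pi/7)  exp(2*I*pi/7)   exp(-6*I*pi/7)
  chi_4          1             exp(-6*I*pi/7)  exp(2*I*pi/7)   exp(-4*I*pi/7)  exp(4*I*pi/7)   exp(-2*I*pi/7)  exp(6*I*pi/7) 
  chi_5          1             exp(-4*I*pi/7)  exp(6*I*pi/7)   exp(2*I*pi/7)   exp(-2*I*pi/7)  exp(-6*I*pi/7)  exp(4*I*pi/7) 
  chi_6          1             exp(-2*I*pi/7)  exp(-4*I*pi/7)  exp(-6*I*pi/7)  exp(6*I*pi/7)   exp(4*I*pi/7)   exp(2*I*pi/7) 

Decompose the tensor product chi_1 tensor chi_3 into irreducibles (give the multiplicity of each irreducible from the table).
chi_1 tensor chi_3 = chi_4 (all other irreducibles have multiplicity 0).

Proof sketch: The character of a tensor product is the pointwise product (chi_1 * chi_3)(C) = chi_1(C) * chi_3(C):
  {0}: (1)*(1), {1}: (exp(2*I*pi/7))*(exp(6*I*pi/7)), {2}: (exp(4*I*pi/7))*(exp(-2*I*pi/7)), {3}: (exp(6*I*pi/7))*(exp(4*I*pi/7)), {4}: (exp(-6*I*pi/7))*(exp(-4*I*pi/7)), {5}: (exp(-4*I*pi/7))*(exp(2*I*pi/7)), {6}: (exp(-2*I*pi/7))*(exp(-6*I*pi/7))
so (chi_1 * chi_3) takes values
  {0} -> 1, {1} -> exp(-6*I*pi/7), {2} -> exp(2*I*pi/7), {3} -> exp(-4*I*pi/7), {4} -> exp(4*I*pi/7), {5} -> exp(-2*I*pi/7), {6} -> exp(6*I*pi/7).
Now take the inner product of this character with each irreducible chi from the table, <chi_1*chi_3, chi> = (1/7) sum_C |C| (chi_1*chi_3)(C) conj(chi(C)):
  <chi_1*chi_3, chi_0> = (1/7)[1*(1)*conj(1) + 1*(exp(-6*I*pi/7))*conj(1) + 1*(exp(2*I*pi/7))*conj(1) + 1*(exp(-4*I*pi/7))*conj(1) + 1*(exp(4*I*pi/7))*conj(1) + 1*(exp(-2*I*pi/7))*conj(1) + 1*(exp(6*I*pi/7))*conj(1)]
      = (1/7)[(1) + (exp(-6*I*pi/7)) + (exp(2*I*pi/7)) + (exp(-4*I*pi/7)) + (exp(4*I*pi/7)) + (exp(-2*I*pi/7)) + (exp(6*I*pi/7))] = 0/7 = 0
  <chi_1*chi_3, chi_1> = (1/7)[1*(1)*conj(1) + 1*(exp(-6*I*pi/7))*conj(exp(2*I*pi/7)) + 1*(exp(2*I*pi/7))*conj(exp(4*I*pi/7)) + 1*(exp(-4*I*pi/7))*conj(exp(6*I*pi/7)) + 1*(exp(4*I*pi/7))*conj(exp(-6*I*pi/7)) + 1*(exp(-2*I*pi/7))*conj(exp(-4*I*pi/7)) + 1*(exp(6*I*pi/7))*conj(exp(-2*I*pi/7))]
      = (1/7)[(1) + (exp(6*I*pi/7)) + (exp(-2*I*pi/7)) + (exp(4*I*pi/7)) + (exp(-4*I*pi/7)) + (exp(2*I*pi/7)) + (exp(-6*I*pi/7))] = 0/7 = 0
  <chi_1*chi_3, chi_2> = (1/7)[1*(1)*conj(1) + 1*(exp(-6*I*pi/7))*conj(exp(4*I*pi/7)) + 1*(exp(2*I*pi/7))*conj(exp(-6*I*pi/7)) + 1*(exp(-4*I*pi/7))*conj(exp(-2*I*pi/7)) + 1*(exp(4*I*pi/7))*conj(exp(2*I*pi/7)) + 1*(exp(-2*I*pi/7))*conj(exp(6*I*pi/7)) + 1*(exp(6*I*pi/7))*conj(exp(-4*I*pi/7))]
      = (1/7)[(1) + (exp(4*I*pi/7)) + (exp(-6*I*pi/7)) + (exp(-2*I*pi/7)) + (exp(2*I*pi/7)) + (exp(6*I*pi/7)) + (exp(-4*I*pi/7))] = 0/7 = 0
  <chi_1*chi_3, chi_3> = (1/7)[1*(1)*conj(1) + 1*(exp(-6*I*pi/7))*conj(exp(6*I*pi/7)) + 1*(exp(2*I*pi/7))*conj(exp(-2*I*pi/7)) + 1*(exp(-4*I*pi/7))*conj(exp(4*I*pi/7)) + 1*(exp(4*I*pi/7))*conj(exp(-4*I*pi/7)) + 1*(exp(-2*I*pi/7))*conj(exp(2*I*pi/7)) + 1*(exp(6*I*pi/7))*conj(exp(-6*I*pi/7))]
      = (1/7)[(1) + (exp(2*I*pi/7)) + (exp(4*I*pi/7)) + (exp(6*I*pi/7)) + (exp(-6*I*pi/7)) + (exp(-4*I*pi/7)) + (exp(-2*I*pi/7))] = 0/7 = 0
  <chi_1*chi_3, chi_4> = (1/7)[1*(1)*conj(1) + 1*(exp(-6*I*pi/7))*conj(exp(-6*I*pi/7)) + 1*(exp(2*I*pi/7))*conj(exp(2*I*pi/7)) + 1*(exp(-4*I*pi/7))*conj(exp(-4*I*pi/7)) + 1*(exp(4*I*pi/7))*conj(exp(4*I*pi/7)) + 1*(exp(-2*I*pi/7))*conj(exp(-2*I*pi/7)) + 1*(exp(6*I*pi/7))*conj(exp(6*I*pi/7))]
      = (1/7)[(1) + (1) + (1) + (1) + (1) + (1) + (1)] = 7/7 = 1
  <chi_1*chi_3, chi_5> = (1/7)[1*(1)*conj(1) + 1*(exp(-6*I*pi/7))*conj(exp(-4*I*pi/7)) + 1*(exp(2*I*pi/7))*conj(exp(6*I*pi/7)) + 1*(exp(-4*I*pi/7))*conj(exp(2*I*pi/7)) + 1*(exp(4*I*pi/7))*conj(exp(-2*I*pi/7)) + 1*(exp(-2*I*pi/7))*conj(exp(-6*I*pi/7)) + 1*(exp(6*I*pi/7))*conj(exp(4*I*pi/7))]
      = (1/7)[(1) + (exp(-2*I*pi/7)) + (exp(-4*I*pi/7)) + (exp(-6*I*pi/7)) + (exp(6*I*pi/7)) + (exp(4*I*pi/7)) + (exp(2*I*pi/7))] = 0/7 = 0
  <chi_1*chi_3, chi_6> = (1/7)[1*(1)*conj(1) + 1*(exp(-6*I*pi/7))*conj(exp(-2*I*pi/7)) + 1*(exp(2*I*pi/7))*conj(exp(-4*I*pi/7)) + 1*(exp(-4*I*pi/7))*conj(exp(-6*I*pi/7)) + 1*(exp(4*I*pi/7))*conj(exp(6*I*pi/7)) + 1*(exp(-2*I*pi/7))*conj(exp(4*I*pi/7)) + 1*(exp(6*I*pi/7))*conj(exp(2*I*pi/7))]
      = (1/7)[(1) + (exp(-4*I*pi/7)) + (exp(6*I*pi/7)) + (exp(2*I*pi/7)) + (exp(-2*I*pi/7)) + (exp(-6*I*pi/7)) + (exp(4*I*pi/7))] = 0/7 = 0
(Exp terms are combined using exp(i*s)*conj(exp(i*t)) = exp(i*(s-t)), and sums of them are collapsed using the identity that for every m > 1 the m distinct m-th roots of unity sum to 0, e.g. 1 + exp(2*I*pi/3) + exp(-2*I*pi/3) = 0.)
Hence the multiplicities are chi_4: 1. Dimension check: dim(chi_1)*dim(chi_3) = 1*1 = 1 and sum (mult * dim) = 1*1 = 1.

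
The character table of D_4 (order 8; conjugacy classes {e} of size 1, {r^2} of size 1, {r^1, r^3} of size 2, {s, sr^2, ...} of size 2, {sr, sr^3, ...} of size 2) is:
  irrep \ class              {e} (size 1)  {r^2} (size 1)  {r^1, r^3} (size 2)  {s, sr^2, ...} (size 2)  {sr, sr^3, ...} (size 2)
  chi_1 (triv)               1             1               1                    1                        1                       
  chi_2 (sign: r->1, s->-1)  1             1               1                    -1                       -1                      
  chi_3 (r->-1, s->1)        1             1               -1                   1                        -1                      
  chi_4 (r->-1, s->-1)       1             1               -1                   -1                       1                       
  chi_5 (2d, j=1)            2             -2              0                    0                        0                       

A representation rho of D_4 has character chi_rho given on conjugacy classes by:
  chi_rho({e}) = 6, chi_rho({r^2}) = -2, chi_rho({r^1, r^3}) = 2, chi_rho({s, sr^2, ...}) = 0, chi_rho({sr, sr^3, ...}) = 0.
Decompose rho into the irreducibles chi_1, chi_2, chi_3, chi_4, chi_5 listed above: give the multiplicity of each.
Multiplicities: chi_1: 1, chi_2: 1, chi_3: 0, chi_4: 0, chi_5: 2.

Solution. Use <chi_rho, chi> = (1/|G|) sum_C |C| * chi_rho(C) * conj(chi(C)) with |G| = 8 for each irreducible chi in the table:
  <chi_rho, chi_1> = (1/8)[1*(6)*conj(1) + 1*(-2)*conj(1) + 2*(2)*conj(1) + 2*(0)*conj(1) + 2*(0)*conj(1)]
      = (1/8)[(6) + (-2) + (4) + (0) + (0)] = 8/8 = 1
  <chi_rho, chi_2> = (1/8)[1*(6)*conj(1) + 1*(-2)*conj(1) + 2*(2)*conj(1) + 2*(0)*conj(-1) + 2*(0)*conj(-1)]
      = (1/8)[(6) + (-2) + (4) + (0) + (0)] = 8/8 = 1
  <chi_rho, chi_3> = (1/8)[1*(6)*conj(1) + 1*(-2)*conj(1) + 2*(2)*conj(-1) + 2*(0)*conj(1) + 2*(0)*conj(-1)]
      = (1/8)[(6) + (-2) + (-4) + (0) + (0)] = 0/8 = 0
  <chi_rho, chi_4> = (1/8)[1*(6)*conj(1) + 1*(-2)*conj(1) + 2*(2)*conj(-1) + 2*(0)*conj(-1) + 2*(0)*conj(1)]
      = (1/8)[(6) + (-2) + (-4) + (0) + (0)] = 0/8 = 0
  <chi_rho, chi_5> = (1/8)[1*(6)*conj(2) + 1*(-2)*conj(-2) + 2*(2)*conj(0) + 2*(0)*conj(0) + 2*(0)*conj(0)]
      = (1/8)[(12) + (4) + (0) + (0) + (0)] = 16/8 = 2
Dimension check: dim(rho) = sum (mult * dim) = 1*1 + 1*1 + 0*1 + 0*1 + 2*2 = 6 = chi_rho(e) = 6.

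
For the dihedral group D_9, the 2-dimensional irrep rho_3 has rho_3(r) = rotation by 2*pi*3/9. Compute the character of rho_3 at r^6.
chi_{rho_3}(r^6) = 2*cos(2*pi*3*6/9) = 2

Why: rho_3(r^6) is rotation by angle 2*pi*3*6/9, whose trace is 2*cos(2*pi*3*6/9) = 2.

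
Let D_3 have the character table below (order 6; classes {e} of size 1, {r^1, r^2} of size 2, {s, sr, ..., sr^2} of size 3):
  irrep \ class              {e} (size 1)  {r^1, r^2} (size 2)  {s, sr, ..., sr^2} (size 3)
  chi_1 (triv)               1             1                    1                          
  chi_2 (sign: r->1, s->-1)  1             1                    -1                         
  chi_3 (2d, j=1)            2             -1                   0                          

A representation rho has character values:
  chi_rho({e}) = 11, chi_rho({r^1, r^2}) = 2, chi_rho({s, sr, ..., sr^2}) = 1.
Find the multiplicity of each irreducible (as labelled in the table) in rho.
Multiplicities: chi_1: 3, chi_2: 2, chi_3: 3.

Details: Use <chi_rho, chi> = (1/|G|) sum_C |C| * chi_rho(C) * conj(chi(C)) with |G| = 6 for each irreducible chi in the table:
  <chi_rho, chi_1> = (1/6)[1*(11)*conj(1) + 2*(2)*conj(1) + 3*(1)*conj(1)]
      = (1/6)[(11) + (4) + (3)] = 18/6 = 3
  <chi_rho, chi_2> = (1/6)[1*(11)*conj(1) + 2*(2)*conj(1) + 3*(1)*conj(-1)]
      = (1/6)[(11) + (4) + (-3)] = 12/6 = 2
  <chi_rho, chi_3> = (1/6)[1*(11)*conj(2) + 2*(2)*conj(-1) + 3*(1)*conj(0)]
      = (1/6)[(22) + (-4) + (0)] = 18/6 = 3
Dimension check: dim(rho) = sum (mult * dim) = 3*1 + 2*1 + 3*2 = 11 = chi_rho(e) = 11.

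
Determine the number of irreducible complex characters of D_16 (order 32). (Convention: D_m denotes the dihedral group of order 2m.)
11

Details: The number of irreducible complex representations of a finite group equals its number of conjugacy classes. D_16 has 11 conjugacy classes (n/2 + 3 for n even), so D_16 (order 32) has exactly 11 irreducible complex representations.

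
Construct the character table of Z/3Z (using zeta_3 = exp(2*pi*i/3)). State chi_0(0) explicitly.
Character table of Z/3Z (irreps indexed chi_0,...,chi_2 with chi_k(m) = zeta_3^(k*m), zeta_3 = exp(2*pi*i/3)):
  irrep \ class  {0} (size 1)  {1} (size 1)    {2} (size 1)  
  chi_0          1             1               1             
  chi_1          1             exp(2*I*pi/3)   exp(-2*I*pi/3)
  chi_2          1             exp(-2*I*pi/3)  exp(2*I*pi/3) 

Spot check: chi_0(0) = zeta_3^(0*0) = zeta_3^0 = 1.

Details: Z/3Z is abelian, so all 3 irreducible complex representations are 1-dimensional. They are given by chi_k(m) = zeta_3^(k*m) for k = 0,...,2. Row orthogonality: sum_m chi_k(m) conj(chi_l(m)) = 3 * [k = l].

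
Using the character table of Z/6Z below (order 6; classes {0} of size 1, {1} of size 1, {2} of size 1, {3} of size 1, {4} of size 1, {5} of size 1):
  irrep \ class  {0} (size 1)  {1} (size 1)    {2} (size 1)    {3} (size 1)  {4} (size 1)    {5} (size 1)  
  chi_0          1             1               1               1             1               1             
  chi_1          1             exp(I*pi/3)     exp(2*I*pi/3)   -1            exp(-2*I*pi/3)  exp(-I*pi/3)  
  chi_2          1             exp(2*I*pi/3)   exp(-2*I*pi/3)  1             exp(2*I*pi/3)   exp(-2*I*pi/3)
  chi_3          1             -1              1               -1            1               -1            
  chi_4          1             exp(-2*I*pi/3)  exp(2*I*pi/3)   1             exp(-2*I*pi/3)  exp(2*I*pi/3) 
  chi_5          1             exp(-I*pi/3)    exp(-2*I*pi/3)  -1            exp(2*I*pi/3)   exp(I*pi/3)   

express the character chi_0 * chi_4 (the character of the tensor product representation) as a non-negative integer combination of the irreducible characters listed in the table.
chi_0 tensor chi_4 = chi_4 (all other irreducibles have multiplicity 0).

Proof sketch: The character of a tensor product is the pointwise product (chi_0 * chi_4)(C) = chi_0(C) * chi_4(C):
  {0}: (1)*(1), {1}: (1)*(exp(-2*I*pi/3)), {2}: (1)*(exp(2*I*pi/3)), {3}: (1)*(1), {4}: (1)*(exp(-2*I*pi/3)), {5}: (1)*(exp(2*I*pi/3))
so (chi_0 * chi_4) takes values
  {0} -> 1, {1} -> exp(-2*I*pi/3), {2} -> exp(2*I*pi/3), {3} -> 1, {4} -> exp(-2*I*pi/3), {5} -> exp(2*I*pi/3).
Now take the inner product of this character with each irreducible chi from the table, <chi_0*chi_4, chi> = (1/6) sum_C |C| (chi_0*chi_4)(C) conj(chi(C)):
  <chi_0*chi_4, chi_0> = (1/6)[1*(1)*conj(1) + 1*(exp(-2*I*pi/3))*conj(1) + 1*(exp(2*I*pi/3))*conj(1) + 1*(1)*conj(1) + 1*(exp(-2*I*pi/3))*conj(1) + 1*(exp(2*I*pi/3))*conj(1)]
      = (1/6)[(1) + (exp(-2*I*pi/3)) + (exp(2*I*pi/3)) + (1) + (exp(-2*I*pi/3)) + (exp(2*I*pi/3))] = 0/6 = 0
  <chi_0*chi_4, chi_1> = (1/6)[1*(1)*conj(1) + 1*(exp(-2*I*pi/3))*conj(exp(I*pi/3)) + 1*(exp(2*I*pi/3))*conj(exp(2*I*pi/3)) + 1*(1)*conj(-1) + 1*(exp(-2*I*pi/3))*conj(exp(-2*I*pi/3)) + 1*(exp(2*I*pi/3))*conj(exp(-I*pi/3))]
      = (1/6)[(1) + (-1) + (1) + (-1) + (1) + (-1)] = 0/6 = 0
  <chi_0*chi_4, chi_2> = (1/6)[1*(1)*conj(1) + 1*(exp(-2*I*pi/3))*conj(exp(2*I*pi/3)) + 1*(exp(2*I*pi/3))*conj(exp(-2*I*pi/3)) + 1*(1)*conj(1) + 1*(exp(-2*I*pi/3))*conj(exp(2*I*pi/3)) + 1*(exp(2*I*pi/3))*conj(exp(-2*I*pi/3))]
      = (1/6)[(1) + (exp(2*I*pi/3)) + (exp(-2*I*pi/3)) + (1) + (exp(2*I*pi/3)) + (exp(-2*I*pi/3))] = 0/6 = 0
  <chi_0*chi_4, chi_3> = (1/6)[1*(1)*conj(1) + 1*(exp(-2*I*pi/3))*conj(-1) + 1*(exp(2*I*pi/3))*conj(1) + 1*(1)*conj(-1) + 1*(exp(-2*I*pi/3))*conj(1) + 1*(exp(2*I*pi/3))*conj(-1)]
      = (1/6)[(1) + (-exp(-2*I*pi/3)) + (exp(2*I*pi/3)) + (-1) + (exp(-2*I*pi/3)) + (-exp(2*I*pi/3))] = 0/6 = 0
  <chi_0*chi_4, chi_4> = (1/6)[1*(1)*conj(1) + 1*(exp(-2*I*pi/3))*conj(exp(-2*I*pi/3)) + 1*(exp(2*I*pi/3))*conj(exp(2*I*pi/3)) + 1*(1)*conj(1) + 1*(exp(-2*I*pi/3))*conj(exp(-2*I*pi/3)) + 1*(exp(2*I*pi/3))*conj(exp(2*I*pi/3))]
      = (1/6)[(1) + (1) + (1) + (1) + (1) + (1)] = 6/6 = 1
  <chi_0*chi_4, chi_5> = (1/6)[1*(1)*conj(1) + 1*(exp(-2*I*pi/3))*conj(exp(-I*pi/3)) + 1*(exp(2*I*pi/3))*conj(exp(-2*I*pi/3)) + 1*(1)*conj(-1) + 1*(exp(-2*I*pi/3))*conj(exp(2*I*pi/3)) + 1*(exp(2*I*pi/3))*conj(exp(I*pi/3))]
      = (1/6)[(1) + (exp(-I*pi/3)) + (exp(-2*I*pi/3)) + (-1) + (exp(2*I*pi/3)) + (exp(I*pi/3))] = 0/6 = 0
(Exp terms are combined using exp(i*s)*conj(exp(i*t)) = exp(i*(s-t)), and sums of them are collapsed using the identity that for every m > 1 the m distinct m-th roots of unity sum to 0, e.g. 1 + exp(2*I*pi/3) + exp(-2*I*pi/3) = 0.)
Hence the multiplicities are chi_4: 1. Dimension check: dim(chi_0)*dim(chi_4) = 1*1 = 1 and sum (mult * dim) = 1*1 = 1.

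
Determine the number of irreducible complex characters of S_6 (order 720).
11

Derivation: The number of irreducible complex representations of a finite group equals its number of conjugacy classes. Conjugacy classes in S_6 correspond to cycle types, i.e. partitions of 6; there are p(6) = 11 of them, so S_6 (order 720) has exactly 11 irreducible complex representations.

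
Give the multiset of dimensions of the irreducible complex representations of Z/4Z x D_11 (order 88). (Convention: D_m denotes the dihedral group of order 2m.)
Dimensions: 1, 1, 1, 1, 1, 1, 1, 1, 2, 2, 2, 2, 2, 2, 2, 2, 2, 2, 2, 2, 2, 2, 2, 2, 2, 2, 2, 2

Solution. There are 28 irreducibles (= number of conjugacy classes). Their dimensions d_i satisfy sum d_i^2 = |G| = 88: 1 + 1 + 1 + 1 + 1 + 1 + 1 + 1 + 4 + 4 + 4 + 4 + 4 + 4 + 4 + 4 + 4 + 4 + 4 + 4 + 4 + 4 + 4 + 4 + 4 + 4 + 4 + 4 = 88. (For the product with Z/4Z: each of the 4 1-dim characters of Z/4Z tensors with each irrep of D_11, giving 4 copies of each D_11-dimension.)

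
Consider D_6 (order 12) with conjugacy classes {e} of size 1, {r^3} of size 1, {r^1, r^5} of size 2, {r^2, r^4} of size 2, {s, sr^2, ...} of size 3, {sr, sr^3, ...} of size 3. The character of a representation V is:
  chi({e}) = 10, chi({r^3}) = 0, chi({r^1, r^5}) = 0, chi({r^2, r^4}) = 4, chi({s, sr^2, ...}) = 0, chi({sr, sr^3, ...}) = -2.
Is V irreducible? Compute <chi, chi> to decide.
Not irreducible (reducible): <chi, chi> = 12 > 1.

Reasoning: <chi, chi> = (1/|G|) sum_C |C| * |chi(C)|^2 = (1/12)[1*|10|^2 + 1*|0|^2 + 2*|0|^2 + 2*|4|^2 + 3*|0|^2 + 3*|-2|^2]
  = (1/12)[(100) + (0) + (0) + (32) + (0) + (12)] = 144/12 = 12.
A character is irreducible iff <chi, chi> = 1, so this representation is reducible.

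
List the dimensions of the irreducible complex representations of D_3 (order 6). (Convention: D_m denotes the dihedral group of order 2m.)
Dimensions: 1, 1, 2

There are 3 irreducibles (= number of conjugacy classes). Their dimensions d_i satisfy sum d_i^2 = |G| = 6: 1 + 1 + 4 = 6.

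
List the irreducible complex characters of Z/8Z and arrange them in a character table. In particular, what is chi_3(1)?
Character table of Z/8Z (irreps indexed chi_0,...,chi_7 with chi_k(m) = zeta_8^(k*m), zeta_8 = exp(2*pi*i/8)):
  irrep \ class  {0} (size 1)  {1} (size 1)    {2} (size 1)  {3} (size 1)    {4} (size 1)  {5} (size 1)    {6} (size 1)  {7} (size 1)  
  chi_0          1             1               1             1               1             1               1             1             
  chi_1          1             exp(I*pi/4)     I             exp(3*I*pi/4)   -1            exp(-3*I*pi/4)  -I            exp(-I*pi/4)  
  chi_2          1             I               -1            -I              1             I               -1            -I            
  chi_3          1             exp(3*I*pi/4)   -I            exp(I*pi/4)     -1            exp(-I*pi/4)    I             exp(-3*I*pi/4)
  chi_4          1             -1              1             -1              1             -1              1             -1            
  chi_5          1             exp(-3*I*pi/4)  I             exp(-I*pi/4)    -1            exp(I*pi/4)     -I            exp(3*I*pi/4) 
  chi_6          1             -I              -1            I               1             -I              -1            I             
  chi_7          1             exp(-I*pi/4)    -I            exp(-3*I*pi/4)  -1            exp(3*I*pi/4)   I             exp(I*pi/4)   

Spot check: chi_3(1) = zeta_8^(3*1) = zeta_8^3 = exp(3*I*pi/4).

Reasoning: Z/8Z is abelian, so all 8 irreducible complex representations are 1-dimensional. They are given by chi_k(m) = zeta_8^(k*m) for k = 0,...,7. Row orthogonality: sum_m chi_k(m) conj(chi_l(m)) = 8 * [k = l].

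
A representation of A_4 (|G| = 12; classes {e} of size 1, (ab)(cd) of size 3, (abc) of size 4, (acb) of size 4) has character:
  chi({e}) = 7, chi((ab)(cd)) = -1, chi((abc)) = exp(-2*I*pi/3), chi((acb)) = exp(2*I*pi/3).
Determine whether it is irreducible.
Not irreducible (reducible): <chi, chi> = 5 > 1.

Argument: <chi, chi> = (1/|G|) sum_C |C| * |chi(C)|^2 = (1/12)[1*|7|^2 + 3*|-1|^2 + 4*|exp(-2*I*pi/3)|^2 + 4*|exp(2*I*pi/3)|^2]
  = (1/12)[(49) + (3) + (4) + (4)] = 60/12 = 5.
(Exp terms are combined using exp(i*s)*conj(exp(i*t)) = exp(i*(s-t)), and sums of them are collapsed using the identity that for every m > 1 the m distinct m-th roots of unity sum to 0, e.g. 1 + exp(2*I*pi/3) + exp(-2*I*pi/3) = 0.)
A character is irreducible iff <chi, chi> = 1, so this representation is reducible.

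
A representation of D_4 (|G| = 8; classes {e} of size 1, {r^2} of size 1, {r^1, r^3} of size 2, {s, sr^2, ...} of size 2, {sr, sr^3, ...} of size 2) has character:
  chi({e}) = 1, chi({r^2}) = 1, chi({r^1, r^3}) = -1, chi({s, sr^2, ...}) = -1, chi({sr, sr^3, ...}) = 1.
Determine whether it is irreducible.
Irreducible: <chi, chi> = 1.

Proof sketch: <chi, chi> = (1/|G|) sum_C |C| * |chi(C)|^2 = (1/8)[1*|1|^2 + 1*|1|^2 + 2*|-1|^2 + 2*|-1|^2 + 2*|1|^2]
  = (1/8)[(1) + (1) + (2) + (2) + (2)] = 8/8 = 1.
A character is irreducible iff <chi, chi> = 1, so this representation is irreducible.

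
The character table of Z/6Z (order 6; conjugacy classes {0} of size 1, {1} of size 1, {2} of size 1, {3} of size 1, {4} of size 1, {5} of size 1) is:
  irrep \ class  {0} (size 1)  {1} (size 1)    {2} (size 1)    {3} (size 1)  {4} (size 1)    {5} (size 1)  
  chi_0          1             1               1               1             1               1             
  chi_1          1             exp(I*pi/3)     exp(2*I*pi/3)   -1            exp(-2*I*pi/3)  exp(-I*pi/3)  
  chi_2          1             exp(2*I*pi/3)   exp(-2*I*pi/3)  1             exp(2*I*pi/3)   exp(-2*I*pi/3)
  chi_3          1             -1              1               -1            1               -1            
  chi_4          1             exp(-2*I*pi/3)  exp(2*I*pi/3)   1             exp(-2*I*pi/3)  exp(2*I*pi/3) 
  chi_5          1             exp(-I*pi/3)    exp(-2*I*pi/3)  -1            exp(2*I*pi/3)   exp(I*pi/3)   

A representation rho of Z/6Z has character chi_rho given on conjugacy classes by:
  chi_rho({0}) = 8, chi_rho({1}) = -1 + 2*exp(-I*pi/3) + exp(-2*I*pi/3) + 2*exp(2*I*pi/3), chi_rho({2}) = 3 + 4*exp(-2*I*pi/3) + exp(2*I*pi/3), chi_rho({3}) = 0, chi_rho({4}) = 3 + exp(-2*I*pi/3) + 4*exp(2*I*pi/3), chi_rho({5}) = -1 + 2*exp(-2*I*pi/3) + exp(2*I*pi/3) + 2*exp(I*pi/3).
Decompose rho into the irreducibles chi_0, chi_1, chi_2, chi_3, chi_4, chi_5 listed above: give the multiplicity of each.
Multiplicities: chi_0: 1, chi_1: 0, chi_2: 2, chi_3: 2, chi_4: 1, chi_5: 2.

Use <chi_rho, chi> = (1/|G|) sum_C |C| * chi_rho(C) * conj(chi(C)) with |G| = 6 for each irreducible chi in the table:
  <chi_rho, chi_0> = (1/6)[1*(8)*conj(1) + 1*(-1 + 2*exp(-I*pi/3) + exp(-2*I*pi/3) + 2*exp(2*I*pi/3))*conj(1) + 1*(3 + 4*exp(-2*I*pi/3) + exp(2*I*pi/3))*conj(1) + 1*(0)*conj(1) + 1*(3 + exp(-2*I*pi/3) + 4*exp(2*I*pi/3))*conj(1) + 1*(-1 + 2*exp(-2*I*pi/3) + exp(2*I*pi/3) + 2*exp(I*pi/3))*conj(1)]
      = (1/6)[(8) + (-1 + 2*exp(-I*pi/3) + exp(-2*I*pi/3) + 2*exp(2*I*pi/3)) + (3 + 4*exp(-2*I*pi/3) + exp(2*I*pi/3)) + (0) + (3 + exp(-2*I*pi/3) + 4*exp(2*I*pi/3)) + (-1 + 2*exp(-2*I*pi/3) + exp(2*I*pi/3) + 2*exp(I*pi/3))] = 6/6 = 1
  <chi_rho, chi_1> = (1/6)[1*(8)*conj(1) + 1*(-1 + 2*exp(-I*pi/3) + exp(-2*I*pi/3) + 2*exp(2*I*pi/3))*conj(exp(I*pi/3)) + 1*(3 + 4*exp(-2*I*pi/3) + exp(2*I*pi/3))*conj(exp(2*I*pi/3)) + 1*(0)*conj(-1) + 1*(3 + exp(-2*I*pi/3) + 4*exp(2*I*pi/3))*conj(exp(-2*I*pi/3)) + 1*(-1 + 2*exp(-2*I*pi/3) + exp(2*I*pi/3) + 2*exp(I*pi/3))*conj(exp(-I*pi/3))]
      = (1/6)[(8) + (-1 + 2*exp(-2*I*pi/3) - exp(-I*pi/3) + 2*exp(I*pi/3)) + (1 + 3*exp(-2*I*pi/3) + 4*exp(2*I*pi/3)) + (0) + (1 + 4*exp(-2*I*pi/3) + 3*exp(2*I*pi/3)) + (-1 + 2*exp(-I*pi/3) - exp(I*pi/3) + 2*exp(2*I*pi/3))] = 0/6 = 0
  <chi_rho, chi_2> = (1/6)[1*(8)*conj(1) + 1*(-1 + 2*exp(-I*pi/3) + exp(-2*I*pi/3) + 2*exp(2*I*pi/3))*conj(exp(2*I*pi/3)) + 1*(3 + 4*exp(-2*I*pi/3) + exp(2*I*pi/3))*conj(exp(-2*I*pi/3)) + 1*(0)*conj(1) + 1*(3 + exp(-2*I*pi/3) + 4*exp(2*I*pi/3))*conj(exp(2*I*pi/3)) + 1*(-1 + 2*exp(-2*I*pi/3) + exp(2*I*pi/3) + 2*exp(I*pi/3))*conj(exp(-2*I*pi/3))]
      = (1/6)[(8) + (exp(2*I*pi/3) - exp(-2*I*pi/3)) + (4 + exp(-2*I*pi/3) + 3*exp(2*I*pi/3)) + (0) + (4 + 3*exp(-2*I*pi/3) + exp(2*I*pi/3)) + (exp(-2*I*pi/3) - exp(2*I*pi/3))] = 12/6 = 2
  <chi_rho, chi_3> = (1/6)[1*(8)*conj(1) + 1*(-1 + 2*exp(-I*pi/3) + exp(-2*I*pi/3) + 2*exp(2*I*pi/3))*conj(-1) + 1*(3 + 4*exp(-2*I*pi/3) + exp(2*I*pi/3))*conj(1) + 1*(0)*conj(-1) + 1*(3 + exp(-2*I*pi/3) + 4*exp(2*I*pi/3))*conj(1) + 1*(-1 + 2*exp(-2*I*pi/3) + exp(2*I*pi/3) + 2*exp(I*pi/3))*conj(-1)]
      = (1/6)[(8) + (1 - 2*exp(2*I*pi/3) - exp(-2*I*pi/3) - 2*exp(-I*pi/3)) + (3 + 4*exp(-2*I*pi/3) + exp(2*I*pi/3)) + (0) + (3 + exp(-2*I*pi/3) + 4*exp(2*I*pi/3)) + (1 - 2*exp(I*pi/3) - exp(2*I*pi/3) - 2*exp(-2*I*pi/3))] = 12/6 = 2
  <chi_rho, chi_4> = (1/6)[1*(8)*conj(1) + 1*(-1 + 2*exp(-I*pi/3) + exp(-2*I*pi/3) + 2*exp(2*I*pi/3))*conj(exp(-2*I*pi/3)) + 1*(3 + 4*exp(-2*I*pi/3) + exp(2*I*pi/3))*conj(exp(2*I*pi/3)) + 1*(0)*conj(1) + 1*(3 + exp(-2*I*pi/3) + 4*exp(2*I*pi/3))*conj(exp(-2*I*pi/3)) + 1*(-1 + 2*exp(-2*I*pi/3) + exp(2*I*pi/3) + 2*exp(I*pi/3))*conj(exp(2*I*pi/3))]
      = (1/6)[(8) + (1 + 2*exp(-2*I*pi/3) - exp(2*I*pi/3) + 2*exp(I*pi/3)) + (1 + 3*exp(-2*I*pi/3) + 4*exp(2*I*pi/3)) + (0) + (1 + 4*exp(-2*I*pi/3) + 3*exp(2*I*pi/3)) + (1 + 2*exp(-I*pi/3) - exp(-2*I*pi/3) + 2*exp(2*I*pi/3))] = 6/6 = 1
  <chi_rho, chi_5> = (1/6)[1*(8)*conj(1) + 1*(-1 + 2*exp(-I*pi/3) + exp(-2*I*pi/3) + 2*exp(2*I*pi/3))*conj(exp(-I*pi/3)) + 1*(3 + 4*exp(-2*I*pi/3) + exp(2*I*pi/3))*conj(exp(-2*I*pi/3)) + 1*(0)*conj(-1) + 1*(3 + exp(-2*I*pi/3) + 4*exp(2*I*pi/3))*conj(exp(2*I*pi/3)) + 1*(-1 + 2*exp(-2*I*pi/3) + exp(2*I*pi/3) + 2*exp(I*pi/3))*conj(exp(I*pi/3))]
      = (1/6)[(8) + (-exp(I*pi/3) + exp(-I*pi/3)) + (4 + exp(-2*I*pi/3) + 3*exp(2*I*pi/3)) + (0) + (4 + 3*exp(-2*I*pi/3) + exp(2*I*pi/3)) + (-exp(-I*pi/3) + exp(I*pi/3))] = 12/6 = 2
(Exp terms are combined using exp(i*s)*conj(exp(i*t)) = exp(i*(s-t)), and sums of them are collapsed using the identity that for every m > 1 the m distinct m-th roots of unity sum to 0, e.g. 1 + exp(2*I*pi/3) + exp(-2*I*pi/3) = 0.)
Dimension check: dim(rho) = sum (mult * dim) = 1*1 + 0*1 + 2*1 + 2*1 + 1*1 + 2*1 = 8 = chi_rho(e) = 8.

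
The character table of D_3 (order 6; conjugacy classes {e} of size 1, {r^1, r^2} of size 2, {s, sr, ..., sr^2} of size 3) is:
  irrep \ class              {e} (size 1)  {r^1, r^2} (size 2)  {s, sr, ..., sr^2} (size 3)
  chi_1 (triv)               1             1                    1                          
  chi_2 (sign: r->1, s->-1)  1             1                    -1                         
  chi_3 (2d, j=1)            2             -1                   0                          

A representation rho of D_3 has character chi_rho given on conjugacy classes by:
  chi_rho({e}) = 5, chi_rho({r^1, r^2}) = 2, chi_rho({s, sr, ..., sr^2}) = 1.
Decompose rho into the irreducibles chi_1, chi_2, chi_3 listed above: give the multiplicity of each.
Multiplicities: chi_1: 2, chi_2: 1, chi_3: 1.

Proof sketch: Use <chi_rho, chi> = (1/|G|) sum_C |C| * chi_rho(C) * conj(chi(C)) with |G| = 6 for each irreducible chi in the table:
  <chi_rho, chi_1> = (1/6)[1*(5)*conj(1) + 2*(2)*conj(1) + 3*(1)*conj(1)]
      = (1/6)[(5) + (4) + (3)] = 12/6 = 2
  <chi_rho, chi_2> = (1/6)[1*(5)*conj(1) + 2*(2)*conj(1) + 3*(1)*conj(-1)]
      = (1/6)[(5) + (4) + (-3)] = 6/6 = 1
  <chi_rho, chi_3> = (1/6)[1*(5)*conj(2) + 2*(2)*conj(-1) + 3*(1)*conj(0)]
      = (1/6)[(10) + (-4) + (0)] = 6/6 = 1
Dimension check: dim(rho) = sum (mult * dim) = 2*1 + 1*1 + 1*2 = 5 = chi_rho(e) = 5.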